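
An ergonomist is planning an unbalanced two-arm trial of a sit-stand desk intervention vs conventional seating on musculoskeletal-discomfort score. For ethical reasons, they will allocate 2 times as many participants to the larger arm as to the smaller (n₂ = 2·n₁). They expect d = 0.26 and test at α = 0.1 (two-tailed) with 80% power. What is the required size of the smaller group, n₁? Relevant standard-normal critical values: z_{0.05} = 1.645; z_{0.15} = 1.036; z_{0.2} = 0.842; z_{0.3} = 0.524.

n₁ = 138

With allocation ratio k = n₂/n₁ = 2, Var(x̄₁−x̄₂) = σ²(1/n₁ + 1/(k·n₁)) = σ²·(k+1)/(k·n₁).
So n₁ = (1 + 1/k)·((z_{α/2} + z_β)/d)² = 1.500 × (2.487/0.26)².
n₁ = 1.500 × 91.50 = 137.2.
Round up: n₁ = 138, giving n₂ = 2 × 138 = 276.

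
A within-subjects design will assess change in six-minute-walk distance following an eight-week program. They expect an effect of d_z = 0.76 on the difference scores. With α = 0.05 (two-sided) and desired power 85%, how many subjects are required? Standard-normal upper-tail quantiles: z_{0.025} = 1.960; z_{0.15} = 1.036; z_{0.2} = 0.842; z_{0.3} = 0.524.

n = 16 pairs

For a paired (one-sample on differences) test: n = ((z_{α/2} + z_β) / d)².
z_{α/2} + z_β = 1.960 + 1.036 = 2.996.
n = (2.996 / 0.76)² = 3.942² = 15.54.
Round up.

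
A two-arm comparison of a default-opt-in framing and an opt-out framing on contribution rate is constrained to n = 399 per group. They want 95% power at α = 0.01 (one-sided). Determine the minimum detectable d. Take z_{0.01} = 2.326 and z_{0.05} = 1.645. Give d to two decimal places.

d_min ≈ 0.28

For two independent groups of n = 399 each: d_min = (z_{α} + z_β)·√(2/n).
z-sum = 2.326 + 1.645 = 3.971.
d_min = 3.971 × √(2/399) = 3.971 × 0.0708 = 0.281.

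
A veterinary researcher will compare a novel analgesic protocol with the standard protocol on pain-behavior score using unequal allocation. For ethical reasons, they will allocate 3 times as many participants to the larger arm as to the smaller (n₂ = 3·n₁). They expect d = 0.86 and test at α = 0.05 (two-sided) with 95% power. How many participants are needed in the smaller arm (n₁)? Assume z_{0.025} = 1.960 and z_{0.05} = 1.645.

With allocation ratio k = n₂/n₁ = 3, Var(x̄₁−x̄₂) = σ²(1/n₁ + 1/(k·n₁)) = σ²·(k+1)/(k·n₁).
So n₁ = (1 + 1/k)·((z_{α/2} + z_β)/d)² = 1.333 × (3.605/0.86)².
n₁ = 1.333 × 17.57 = 23.4.
Round up: n₁ = 24, giving n₂ = 3 × 24 = 72.

n₁ = 24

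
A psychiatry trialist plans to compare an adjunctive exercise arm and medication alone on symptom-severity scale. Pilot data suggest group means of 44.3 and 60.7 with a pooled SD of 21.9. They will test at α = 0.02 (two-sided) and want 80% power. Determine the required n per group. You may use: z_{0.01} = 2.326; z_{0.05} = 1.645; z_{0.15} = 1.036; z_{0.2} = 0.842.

n = 36 per group

Cohen's d = |M₁ − M₂| / SD_pooled = |44.3 − 60.7| / 21.9 = 16.4 / 21.9 = 0.749.
For two independent groups with equal n: n = 2·((z_{α/2} + z_β) / d)².
z_{α/2} + z_β = 2.326 + 0.842 = 3.168.
n = 2 × (3.168 / 0.749)² = 2 × 4.230² = 2 × 17.89 = 35.8.
Round up to the next whole participant.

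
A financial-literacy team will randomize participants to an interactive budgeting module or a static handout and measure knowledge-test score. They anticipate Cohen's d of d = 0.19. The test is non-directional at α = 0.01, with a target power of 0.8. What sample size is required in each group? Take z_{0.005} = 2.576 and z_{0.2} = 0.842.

n = 648 per group

For two independent groups with equal n: n = 2·((z_{α/2} + z_β) / d)².
z_{α/2} + z_β = 2.576 + 0.842 = 3.418.
n = 2 × (3.418 / 0.19)² = 2 × 17.989² = 2 × 323.62 = 647.2.
Round up to the next whole participant.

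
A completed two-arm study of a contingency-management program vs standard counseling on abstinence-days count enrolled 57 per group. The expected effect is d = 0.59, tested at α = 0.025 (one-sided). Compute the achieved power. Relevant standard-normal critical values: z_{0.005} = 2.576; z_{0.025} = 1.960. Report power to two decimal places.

power ≈ 0.88

For two equal groups, power = Φ(d·√(n/2) − z_{α}).
d·√(n/2) = 0.59 × √(57/2) = 0.59 × 5.339 = 3.150.
z_β = 3.150 − 1.960 = 1.190.
Power = Φ(1.190) = 0.883.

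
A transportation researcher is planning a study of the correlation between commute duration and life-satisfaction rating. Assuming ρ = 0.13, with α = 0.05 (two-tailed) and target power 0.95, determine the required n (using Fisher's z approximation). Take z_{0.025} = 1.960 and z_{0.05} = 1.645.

n = 764

Fisher's z: C = ½·ln((1+r)/(1−r)) = ½·ln(1.2989) = 0.1307.
n = ((z_{α/2} + z_β)/C)² + 3.
(1.960 + 1.645) / 0.1307 = 3.605 / 0.1307 = 27.582.
n = 27.582² + 3 = 760.78 + 3 = 763.8.
Round up.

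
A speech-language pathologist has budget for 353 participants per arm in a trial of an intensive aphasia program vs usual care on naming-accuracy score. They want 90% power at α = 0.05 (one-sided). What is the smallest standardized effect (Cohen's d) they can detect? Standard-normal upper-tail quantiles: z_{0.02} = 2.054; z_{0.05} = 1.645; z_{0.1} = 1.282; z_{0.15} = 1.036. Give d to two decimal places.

d_min ≈ 0.22

For two independent groups of n = 353 each: d_min = (z_{α} + z_β)·√(2/n).
z-sum = 1.645 + 1.282 = 2.927.
d_min = 2.927 × √(2/353) = 2.927 × 0.0753 = 0.220.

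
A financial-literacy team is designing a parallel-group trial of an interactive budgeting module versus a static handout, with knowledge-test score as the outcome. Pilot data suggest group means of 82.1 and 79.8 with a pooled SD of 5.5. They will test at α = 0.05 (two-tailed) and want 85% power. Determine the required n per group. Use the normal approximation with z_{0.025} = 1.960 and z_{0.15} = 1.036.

Cohen's d = |M₁ − M₂| / SD_pooled = |82.1 − 79.8| / 5.5 = 2.3 / 5.5 = 0.418.
For two independent groups with equal n: n = 2·((z_{α/2} + z_β) / d)².
z_{α/2} + z_β = 1.960 + 1.036 = 2.996.
n = 2 × (2.996 / 0.418)² = 2 × 7.167² = 2 × 51.37 = 102.7.
Round up to the next whole participant.

n = 103 per group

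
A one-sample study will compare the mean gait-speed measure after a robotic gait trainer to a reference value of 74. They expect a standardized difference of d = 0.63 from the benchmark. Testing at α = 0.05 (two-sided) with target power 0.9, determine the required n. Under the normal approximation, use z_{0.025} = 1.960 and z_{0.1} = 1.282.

For a one-sample test: n = ((z_{α/2} + z_β) / d)².
z_{α/2} + z_β = 1.960 + 1.282 = 3.242.
n = (3.242 / 0.63)² = 5.146² = 26.48.
Round up.

n = 27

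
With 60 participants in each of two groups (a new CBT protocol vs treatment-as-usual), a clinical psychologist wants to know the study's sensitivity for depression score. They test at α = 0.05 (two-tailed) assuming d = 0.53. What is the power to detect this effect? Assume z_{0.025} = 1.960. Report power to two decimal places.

power ≈ 0.83

For two equal groups, power = Φ(d·√(n/2) − z_{α/2}).
d·√(n/2) = 0.53 × √(60/2) = 0.53 × 5.477 = 2.903.
z_β = 2.903 − 1.960 = 0.943.
Power = Φ(0.943) = 0.827.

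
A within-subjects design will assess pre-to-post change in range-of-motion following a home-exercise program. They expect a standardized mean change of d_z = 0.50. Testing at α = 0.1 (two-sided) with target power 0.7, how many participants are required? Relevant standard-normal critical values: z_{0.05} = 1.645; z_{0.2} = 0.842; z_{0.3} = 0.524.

n = 19 pairs

For a paired (one-sample on differences) test: n = ((z_{α/2} + z_β) / d)².
z_{α/2} + z_β = 1.645 + 0.524 = 2.169.
n = (2.169 / 0.50)² = 4.338² = 18.82.
Round up.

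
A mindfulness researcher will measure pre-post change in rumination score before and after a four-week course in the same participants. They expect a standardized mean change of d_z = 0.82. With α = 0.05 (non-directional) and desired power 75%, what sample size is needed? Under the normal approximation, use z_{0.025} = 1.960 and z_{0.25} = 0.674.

n = 11 pairs

For a paired (one-sample on differences) test: n = ((z_{α/2} + z_β) / d)².
z_{α/2} + z_β = 1.960 + 0.674 = 2.634.
n = (2.634 / 0.82)² = 3.212² = 10.32.
Round up.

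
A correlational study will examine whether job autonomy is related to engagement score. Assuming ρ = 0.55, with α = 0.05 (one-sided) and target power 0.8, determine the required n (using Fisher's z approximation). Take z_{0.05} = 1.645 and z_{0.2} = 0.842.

Fisher's z: C = ½·ln((1+r)/(1−r)) = ½·ln(3.4444) = 0.6184.
n = ((z_{α} + z_β)/C)² + 3.
(1.645 + 0.842) / 0.6184 = 2.487 / 0.6184 = 4.022.
n = 4.022² + 3 = 16.17 + 3 = 19.2.
Round up.

n = 20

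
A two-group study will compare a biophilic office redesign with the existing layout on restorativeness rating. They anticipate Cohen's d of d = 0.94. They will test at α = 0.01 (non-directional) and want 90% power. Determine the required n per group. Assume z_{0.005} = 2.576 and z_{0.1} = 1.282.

For two independent groups with equal n: n = 2·((z_{α/2} + z_β) / d)².
z_{α/2} + z_β = 2.576 + 1.282 = 3.858.
n = 2 × (3.858 / 0.94)² = 2 × 4.104² = 2 × 16.84 = 33.7.
Round up to the next whole participant.

n = 34 per group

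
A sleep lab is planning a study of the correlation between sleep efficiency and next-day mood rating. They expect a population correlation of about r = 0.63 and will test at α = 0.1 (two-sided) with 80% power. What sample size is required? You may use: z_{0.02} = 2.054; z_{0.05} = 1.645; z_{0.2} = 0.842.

Fisher's z: C = ½·ln((1+r)/(1−r)) = ½·ln(4.4054) = 0.7414.
n = ((z_{α/2} + z_β)/C)² + 3.
(1.645 + 0.842) / 0.7414 = 2.487 / 0.7414 = 3.354.
n = 3.354² + 3 = 11.25 + 3 = 14.3.
Round up.

n = 15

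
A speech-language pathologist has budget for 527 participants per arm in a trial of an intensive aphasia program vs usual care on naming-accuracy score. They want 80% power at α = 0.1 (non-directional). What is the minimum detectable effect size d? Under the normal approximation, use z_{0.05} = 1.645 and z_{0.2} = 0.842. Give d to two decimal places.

d_min ≈ 0.15

For two independent groups of n = 527 each: d_min = (z_{α/2} + z_β)·√(2/n).
z-sum = 1.645 + 0.842 = 2.487.
d_min = 2.487 × √(2/527) = 2.487 × 0.0616 = 0.153.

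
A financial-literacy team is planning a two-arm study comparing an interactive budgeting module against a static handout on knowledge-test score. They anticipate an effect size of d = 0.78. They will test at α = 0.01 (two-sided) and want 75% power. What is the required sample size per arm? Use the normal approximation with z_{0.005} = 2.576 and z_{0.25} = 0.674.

n = 35 per group

For two independent groups with equal n: n = 2·((z_{α/2} + z_β) / d)².
z_{α/2} + z_β = 2.576 + 0.674 = 3.250.
n = 2 × (3.250 / 0.78)² = 2 × 4.167² = 2 × 17.36 = 34.7.
Round up to the next whole participant.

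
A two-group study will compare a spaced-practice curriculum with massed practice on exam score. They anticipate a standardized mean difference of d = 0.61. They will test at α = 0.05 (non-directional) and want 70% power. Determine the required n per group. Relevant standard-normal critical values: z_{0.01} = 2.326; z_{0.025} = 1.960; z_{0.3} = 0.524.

n = 34 per group

For two independent groups with equal n: n = 2·((z_{α/2} + z_β) / d)².
z_{α/2} + z_β = 1.960 + 0.524 = 2.484.
n = 2 × (2.484 / 0.61)² = 2 × 4.072² = 2 × 16.58 = 33.2.
Round up to the next whole participant.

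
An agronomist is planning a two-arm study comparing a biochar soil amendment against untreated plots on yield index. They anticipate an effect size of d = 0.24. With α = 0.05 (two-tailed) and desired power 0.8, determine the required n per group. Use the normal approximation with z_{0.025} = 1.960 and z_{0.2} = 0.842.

n = 273 per group

For two independent groups with equal n: n = 2·((z_{α/2} + z_β) / d)².
z_{α/2} + z_β = 1.960 + 0.842 = 2.802.
n = 2 × (2.802 / 0.24)² = 2 × 11.675² = 2 × 136.31 = 272.6.
Round up to the next whole participant.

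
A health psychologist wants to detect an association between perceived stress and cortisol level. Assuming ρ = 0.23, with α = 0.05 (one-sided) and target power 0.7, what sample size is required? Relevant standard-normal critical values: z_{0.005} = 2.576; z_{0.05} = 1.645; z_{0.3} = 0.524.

n = 89

Fisher's z: C = ½·ln((1+r)/(1−r)) = ½·ln(1.5974) = 0.2342.
n = ((z_{α} + z_β)/C)² + 3.
(1.645 + 0.524) / 0.2342 = 2.169 / 0.2342 = 9.261.
n = 9.261² + 3 = 85.77 + 3 = 88.8.
Round up.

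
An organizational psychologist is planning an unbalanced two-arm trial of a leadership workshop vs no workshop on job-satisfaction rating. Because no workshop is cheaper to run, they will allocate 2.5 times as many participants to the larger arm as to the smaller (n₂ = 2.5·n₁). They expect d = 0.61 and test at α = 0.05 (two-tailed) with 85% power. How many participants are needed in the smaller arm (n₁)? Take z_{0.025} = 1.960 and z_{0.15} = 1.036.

With allocation ratio k = n₂/n₁ = 2.5, Var(x̄₁−x̄₂) = σ²(1/n₁ + 1/(k·n₁)) = σ²·(k+1)/(k·n₁).
So n₁ = (1 + 1/k)·((z_{α/2} + z_β)/d)² = 1.400 × (2.996/0.61)².
n₁ = 1.400 × 24.12 = 33.8.
Round up: n₁ = 34, giving n₂ = 2.5 × 34 = 85.

n₁ = 34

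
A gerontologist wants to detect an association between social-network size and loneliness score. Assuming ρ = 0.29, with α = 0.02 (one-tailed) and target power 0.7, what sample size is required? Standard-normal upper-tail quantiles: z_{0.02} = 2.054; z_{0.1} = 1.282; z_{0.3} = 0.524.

Fisher's z: C = ½·ln((1+r)/(1−r)) = ½·ln(1.8169) = 0.2986.
n = ((z_{α} + z_β)/C)² + 3.
(2.054 + 0.524) / 0.2986 = 2.578 / 0.2986 = 8.634.
n = 8.634² + 3 = 74.54 + 3 = 77.5.
Round up.

n = 78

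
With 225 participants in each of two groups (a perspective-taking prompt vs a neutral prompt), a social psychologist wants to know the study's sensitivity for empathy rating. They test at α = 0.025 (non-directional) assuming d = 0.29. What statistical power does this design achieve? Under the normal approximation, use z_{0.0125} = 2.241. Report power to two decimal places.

power ≈ 0.80

For two equal groups, power = Φ(d·√(n/2) − z_{α/2}).
d·√(n/2) = 0.29 × √(225/2) = 0.29 × 10.607 = 3.076.
z_β = 3.076 − 2.241 = 0.835.
Power = Φ(0.835) = 0.798.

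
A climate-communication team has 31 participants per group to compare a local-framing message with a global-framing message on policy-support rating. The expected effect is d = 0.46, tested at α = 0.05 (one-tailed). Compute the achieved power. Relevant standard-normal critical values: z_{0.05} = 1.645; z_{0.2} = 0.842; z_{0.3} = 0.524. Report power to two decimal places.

For two equal groups, power = Φ(d·√(n/2) − z_{α}).
d·√(n/2) = 0.46 × √(31/2) = 0.46 × 3.937 = 1.811.
z_β = 1.811 − 1.645 = 0.166.
Power = Φ(0.166) = 0.566.

power ≈ 0.57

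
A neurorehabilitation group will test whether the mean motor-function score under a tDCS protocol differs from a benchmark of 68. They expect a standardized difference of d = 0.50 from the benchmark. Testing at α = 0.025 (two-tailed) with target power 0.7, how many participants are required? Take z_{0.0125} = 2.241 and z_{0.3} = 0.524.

For a one-sample test: n = ((z_{α/2} + z_β) / d)².
z_{α/2} + z_β = 2.241 + 0.524 = 2.765.
n = (2.765 / 0.50)² = 5.530² = 30.58.
Round up.

n = 31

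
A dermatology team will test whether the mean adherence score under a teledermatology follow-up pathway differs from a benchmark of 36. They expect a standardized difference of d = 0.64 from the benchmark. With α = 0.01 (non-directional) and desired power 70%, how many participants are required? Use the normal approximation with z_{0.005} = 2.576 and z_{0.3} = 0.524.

For a one-sample test: n = ((z_{α/2} + z_β) / d)².
z_{α/2} + z_β = 2.576 + 0.524 = 3.100.
n = (3.100 / 0.64)² = 4.844² = 23.46.
Round up.

n = 24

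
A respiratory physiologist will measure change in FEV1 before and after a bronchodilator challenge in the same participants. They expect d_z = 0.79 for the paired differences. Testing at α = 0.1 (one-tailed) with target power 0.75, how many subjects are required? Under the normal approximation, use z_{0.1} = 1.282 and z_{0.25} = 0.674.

n = 7 pairs

For a paired (one-sample on differences) test: n = ((z_{α} + z_β) / d)².
z_{α} + z_β = 1.282 + 0.674 = 1.956.
n = (1.956 / 0.79)² = 2.476² = 6.13.
Round up.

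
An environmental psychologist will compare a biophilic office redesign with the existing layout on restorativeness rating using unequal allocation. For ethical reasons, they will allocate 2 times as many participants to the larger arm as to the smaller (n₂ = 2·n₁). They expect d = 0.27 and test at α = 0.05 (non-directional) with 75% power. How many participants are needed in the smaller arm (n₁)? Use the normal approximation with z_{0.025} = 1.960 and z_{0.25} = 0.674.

n₁ = 143

With allocation ratio k = n₂/n₁ = 2, Var(x̄₁−x̄₂) = σ²(1/n₁ + 1/(k·n₁)) = σ²·(k+1)/(k·n₁).
So n₁ = (1 + 1/k)·((z_{α/2} + z_β)/d)² = 1.500 × (2.634/0.27)².
n₁ = 1.500 × 95.17 = 142.8.
Round up: n₁ = 143, giving n₂ = 2 × 143 = 286.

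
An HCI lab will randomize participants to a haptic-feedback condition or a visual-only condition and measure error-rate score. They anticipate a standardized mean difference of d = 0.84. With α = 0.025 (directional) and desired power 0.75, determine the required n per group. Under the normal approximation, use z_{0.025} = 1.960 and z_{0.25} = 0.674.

For two independent groups with equal n: n = 2·((z_{α} + z_β) / d)².
z_{α} + z_β = 1.960 + 0.674 = 2.634.
n = 2 × (2.634 / 0.84)² = 2 × 3.136² = 2 × 9.83 = 19.7.
Round up to the next whole participant.

n = 20 per group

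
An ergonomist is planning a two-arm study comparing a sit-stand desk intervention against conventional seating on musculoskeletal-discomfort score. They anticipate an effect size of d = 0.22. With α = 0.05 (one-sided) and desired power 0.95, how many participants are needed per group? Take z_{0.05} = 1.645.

n = 448 per group

For two independent groups with equal n: n = 2·((z_{α} + z_β) / d)².
z_{α} + z_β = 1.645 + 1.645 = 3.290.
n = 2 × (3.290 / 0.22)² = 2 × 14.955² = 2 × 223.64 = 447.3.
Round up to the next whole participant.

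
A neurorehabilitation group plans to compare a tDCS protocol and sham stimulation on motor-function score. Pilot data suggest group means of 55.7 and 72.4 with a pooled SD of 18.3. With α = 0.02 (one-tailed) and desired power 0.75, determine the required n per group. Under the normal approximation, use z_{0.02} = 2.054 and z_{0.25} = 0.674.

Cohen's d = |M₁ − M₂| / SD_pooled = |55.7 − 72.4| / 18.3 = 16.7 / 18.3 = 0.913.
For two independent groups with equal n: n = 2·((z_{α} + z_β) / d)².
z_{α} + z_β = 2.054 + 0.674 = 2.728.
n = 2 × (2.728 / 0.913)² = 2 × 2.988² = 2 × 8.93 = 17.9.
Round up to the next whole participant.

n = 18 per group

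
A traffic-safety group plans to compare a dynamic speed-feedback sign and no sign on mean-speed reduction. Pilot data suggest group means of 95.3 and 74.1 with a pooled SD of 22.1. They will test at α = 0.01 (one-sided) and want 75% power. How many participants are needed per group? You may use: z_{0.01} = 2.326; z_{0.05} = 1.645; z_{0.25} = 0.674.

Cohen's d = |M₁ − M₂| / SD_pooled = |95.3 − 74.1| / 22.1 = 21.2 / 22.1 = 0.959.
For two independent groups with equal n: n = 2·((z_{α} + z_β) / d)².
z_{α} + z_β = 2.326 + 0.674 = 3.000.
n = 2 × (3.000 / 0.959)² = 2 × 3.128² = 2 × 9.79 = 19.6.
Round up to the next whole participant.

n = 20 per group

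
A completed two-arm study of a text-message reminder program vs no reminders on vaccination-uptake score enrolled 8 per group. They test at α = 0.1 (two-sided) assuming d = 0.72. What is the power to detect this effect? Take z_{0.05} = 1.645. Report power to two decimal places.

power ≈ 0.42

For two equal groups, power = Φ(d·√(n/2) − z_{α/2}).
d·√(n/2) = 0.72 × √(8/2) = 0.72 × 2.000 = 1.440.
z_β = 1.440 − 1.645 = -0.205.
Power = Φ(-0.205) = 0.419.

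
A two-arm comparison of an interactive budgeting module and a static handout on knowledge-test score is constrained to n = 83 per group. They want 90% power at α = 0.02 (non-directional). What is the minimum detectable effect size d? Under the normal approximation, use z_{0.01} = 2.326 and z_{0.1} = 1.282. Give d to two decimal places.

For two independent groups of n = 83 each: d_min = (z_{α/2} + z_β)·√(2/n).
z-sum = 2.326 + 1.282 = 3.608.
d_min = 3.608 × √(2/83) = 3.608 × 0.1552 = 0.560.

d_min ≈ 0.56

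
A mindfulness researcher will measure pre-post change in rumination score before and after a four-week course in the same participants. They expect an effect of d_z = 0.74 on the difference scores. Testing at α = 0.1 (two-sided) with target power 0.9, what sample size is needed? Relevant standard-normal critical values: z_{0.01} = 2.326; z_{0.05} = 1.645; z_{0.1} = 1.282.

n = 16 pairs

For a paired (one-sample on differences) test: n = ((z_{α/2} + z_β) / d)².
z_{α/2} + z_β = 1.645 + 1.282 = 2.927.
n = (2.927 / 0.74)² = 3.955² = 15.65.
Round up.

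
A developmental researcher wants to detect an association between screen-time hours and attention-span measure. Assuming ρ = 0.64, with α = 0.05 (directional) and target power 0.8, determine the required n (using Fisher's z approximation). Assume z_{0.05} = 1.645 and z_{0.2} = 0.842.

n = 14

Fisher's z: C = ½·ln((1+r)/(1−r)) = ½·ln(4.5556) = 0.7582.
n = ((z_{α} + z_β)/C)² + 3.
(1.645 + 0.842) / 0.7582 = 2.487 / 0.7582 = 3.280.
n = 3.280² + 3 = 10.76 + 3 = 13.8.
Round up.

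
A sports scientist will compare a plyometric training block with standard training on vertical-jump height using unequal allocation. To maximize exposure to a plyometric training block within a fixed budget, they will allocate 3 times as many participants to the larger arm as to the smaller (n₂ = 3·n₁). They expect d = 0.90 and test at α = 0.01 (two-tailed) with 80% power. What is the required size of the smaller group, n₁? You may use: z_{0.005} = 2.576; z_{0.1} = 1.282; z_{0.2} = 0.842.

With allocation ratio k = n₂/n₁ = 3, Var(x̄₁−x̄₂) = σ²(1/n₁ + 1/(k·n₁)) = σ²·(k+1)/(k·n₁).
So n₁ = (1 + 1/k)·((z_{α/2} + z_β)/d)² = 1.333 × (3.418/0.90)².
n₁ = 1.333 × 14.42 = 19.2.
Round up: n₁ = 20, giving n₂ = 3 × 20 = 60.

n₁ = 20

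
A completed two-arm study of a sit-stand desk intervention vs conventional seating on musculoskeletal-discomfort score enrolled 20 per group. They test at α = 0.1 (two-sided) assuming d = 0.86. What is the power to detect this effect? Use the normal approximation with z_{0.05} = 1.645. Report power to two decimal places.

For two equal groups, power = Φ(d·√(n/2) − z_{α/2}).
d·√(n/2) = 0.86 × √(20/2) = 0.86 × 3.162 = 2.720.
z_β = 2.720 − 1.645 = 1.075.
Power = Φ(1.075) = 0.859.

power ≈ 0.86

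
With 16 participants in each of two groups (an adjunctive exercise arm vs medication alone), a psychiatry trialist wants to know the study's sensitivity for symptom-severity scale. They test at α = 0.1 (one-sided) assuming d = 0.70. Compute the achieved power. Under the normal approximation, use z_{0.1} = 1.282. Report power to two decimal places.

For two equal groups, power = Φ(d·√(n/2) − z_{α}).
d·√(n/2) = 0.70 × √(16/2) = 0.70 × 2.828 = 1.980.
z_β = 1.980 − 1.282 = 0.698.
Power = Φ(0.698) = 0.757.

power ≈ 0.76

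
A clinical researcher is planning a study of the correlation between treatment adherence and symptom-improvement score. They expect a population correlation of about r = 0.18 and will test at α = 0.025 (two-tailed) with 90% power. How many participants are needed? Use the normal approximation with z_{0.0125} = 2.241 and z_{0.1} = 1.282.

n = 378

Fisher's z: C = ½·ln((1+r)/(1−r)) = ½·ln(1.4390) = 0.1820.
n = ((z_{α/2} + z_β)/C)² + 3.
(2.241 + 1.282) / 0.1820 = 3.523 / 0.1820 = 19.357.
n = 19.357² + 3 = 374.70 + 3 = 377.7.
Round up.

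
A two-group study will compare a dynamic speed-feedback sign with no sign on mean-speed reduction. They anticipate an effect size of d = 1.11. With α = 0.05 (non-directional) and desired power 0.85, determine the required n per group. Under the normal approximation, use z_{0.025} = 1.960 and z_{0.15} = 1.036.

For two independent groups with equal n: n = 2·((z_{α/2} + z_β) / d)².
z_{α/2} + z_β = 1.960 + 1.036 = 2.996.
n = 2 × (2.996 / 1.11)² = 2 × 2.699² = 2 × 7.29 = 14.6.
Round up to the next whole participant.

n = 15 per group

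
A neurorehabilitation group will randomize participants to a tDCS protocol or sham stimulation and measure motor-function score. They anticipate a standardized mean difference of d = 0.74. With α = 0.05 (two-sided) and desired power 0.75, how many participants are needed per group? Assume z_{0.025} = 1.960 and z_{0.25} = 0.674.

n = 26 per group

For two independent groups with equal n: n = 2·((z_{α/2} + z_β) / d)².
z_{α/2} + z_β = 1.960 + 0.674 = 2.634.
n = 2 × (2.634 / 0.74)² = 2 × 3.559² = 2 × 12.67 = 25.3.
Round up to the next whole participant.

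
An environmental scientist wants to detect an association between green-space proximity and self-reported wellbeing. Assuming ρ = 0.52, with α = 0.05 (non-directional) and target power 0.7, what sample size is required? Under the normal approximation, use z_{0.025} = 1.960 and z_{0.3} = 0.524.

n = 22

Fisher's z: C = ½·ln((1+r)/(1−r)) = ½·ln(3.1667) = 0.5763.
n = ((z_{α/2} + z_β)/C)² + 3.
(1.960 + 0.524) / 0.5763 = 2.484 / 0.5763 = 4.310.
n = 4.310² + 3 = 18.58 + 3 = 21.6.
Round up.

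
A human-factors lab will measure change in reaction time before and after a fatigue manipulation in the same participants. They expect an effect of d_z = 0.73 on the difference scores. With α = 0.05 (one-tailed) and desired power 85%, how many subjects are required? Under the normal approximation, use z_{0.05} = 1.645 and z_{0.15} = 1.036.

n = 14 pairs

For a paired (one-sample on differences) test: n = ((z_{α} + z_β) / d)².
z_{α} + z_β = 1.645 + 1.036 = 2.681.
n = (2.681 / 0.73)² = 3.673² = 13.49.
Round up.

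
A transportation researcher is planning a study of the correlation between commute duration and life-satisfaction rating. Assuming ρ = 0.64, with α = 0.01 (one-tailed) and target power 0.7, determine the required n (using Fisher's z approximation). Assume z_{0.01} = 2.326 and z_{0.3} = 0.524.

n = 18

Fisher's z: C = ½·ln((1+r)/(1−r)) = ½·ln(4.5556) = 0.7582.
n = ((z_{α} + z_β)/C)² + 3.
(2.326 + 0.524) / 0.7582 = 2.850 / 0.7582 = 3.759.
n = 3.759² + 3 = 14.13 + 3 = 17.1.
Round up.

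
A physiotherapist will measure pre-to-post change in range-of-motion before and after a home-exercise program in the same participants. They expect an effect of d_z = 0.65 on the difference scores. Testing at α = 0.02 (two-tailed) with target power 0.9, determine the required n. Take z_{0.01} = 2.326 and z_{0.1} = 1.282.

n = 31 pairs

For a paired (one-sample on differences) test: n = ((z_{α/2} + z_β) / d)².
z_{α/2} + z_β = 2.326 + 1.282 = 3.608.
n = (3.608 / 0.65)² = 5.551² = 30.81.
Round up.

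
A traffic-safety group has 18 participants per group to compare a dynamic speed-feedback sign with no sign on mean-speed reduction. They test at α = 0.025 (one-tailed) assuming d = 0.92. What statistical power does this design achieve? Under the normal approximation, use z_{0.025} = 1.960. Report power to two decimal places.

power ≈ 0.79

For two equal groups, power = Φ(d·√(n/2) − z_{α}).
d·√(n/2) = 0.92 × √(18/2) = 0.92 × 3.000 = 2.760.
z_β = 2.760 − 1.960 = 0.800.
Power = Φ(0.800) = 0.788.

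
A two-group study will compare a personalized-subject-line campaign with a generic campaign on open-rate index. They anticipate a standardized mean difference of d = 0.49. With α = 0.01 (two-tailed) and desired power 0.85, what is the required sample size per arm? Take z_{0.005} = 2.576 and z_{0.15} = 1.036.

For two independent groups with equal n: n = 2·((z_{α/2} + z_β) / d)².
z_{α/2} + z_β = 2.576 + 1.036 = 3.612.
n = 2 × (3.612 / 0.49)² = 2 × 7.371² = 2 × 54.34 = 108.7.
Round up to the next whole participant.

n = 109 per group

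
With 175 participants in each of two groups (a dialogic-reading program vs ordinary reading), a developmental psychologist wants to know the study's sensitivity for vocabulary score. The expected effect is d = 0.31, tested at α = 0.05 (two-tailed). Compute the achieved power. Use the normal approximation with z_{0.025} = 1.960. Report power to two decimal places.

power ≈ 0.83

For two equal groups, power = Φ(d·√(n/2) − z_{α/2}).
d·√(n/2) = 0.31 × √(175/2) = 0.31 × 9.354 = 2.900.
z_β = 2.900 − 1.960 = 0.940.
Power = Φ(0.940) = 0.826.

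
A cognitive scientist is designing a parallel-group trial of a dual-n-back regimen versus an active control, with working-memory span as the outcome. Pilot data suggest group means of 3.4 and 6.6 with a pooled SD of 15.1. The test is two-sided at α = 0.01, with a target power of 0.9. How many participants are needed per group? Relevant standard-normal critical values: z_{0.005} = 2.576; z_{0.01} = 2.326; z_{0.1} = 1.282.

Cohen's d = |M₁ − M₂| / SD_pooled = |3.4 − 6.6| / 15.1 = 3.2 / 15.1 = 0.212.
For two independent groups with equal n: n = 2·((z_{α/2} + z_β) / d)².
z_{α/2} + z_β = 2.576 + 1.282 = 3.858.
n = 2 × (3.858 / 0.212)² = 2 × 18.198² = 2 × 331.17 = 662.3.
Round up to the next whole participant.

n = 663 per group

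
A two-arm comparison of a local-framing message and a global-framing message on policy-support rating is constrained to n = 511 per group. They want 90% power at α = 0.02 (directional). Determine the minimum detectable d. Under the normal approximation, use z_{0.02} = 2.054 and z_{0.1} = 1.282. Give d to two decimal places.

d_min ≈ 0.21

For two independent groups of n = 511 each: d_min = (z_{α} + z_β)·√(2/n).
z-sum = 2.054 + 1.282 = 3.336.
d_min = 3.336 × √(2/511) = 3.336 × 0.0626 = 0.209.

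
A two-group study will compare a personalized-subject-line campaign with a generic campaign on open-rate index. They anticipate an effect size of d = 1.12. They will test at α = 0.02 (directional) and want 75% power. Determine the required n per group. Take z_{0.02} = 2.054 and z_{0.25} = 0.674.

For two independent groups with equal n: n = 2·((z_{α} + z_β) / d)².
z_{α} + z_β = 2.054 + 0.674 = 2.728.
n = 2 × (2.728 / 1.12)² = 2 × 2.436² = 2 × 5.93 = 11.9.
Round up to the next whole participant.

n = 12 per group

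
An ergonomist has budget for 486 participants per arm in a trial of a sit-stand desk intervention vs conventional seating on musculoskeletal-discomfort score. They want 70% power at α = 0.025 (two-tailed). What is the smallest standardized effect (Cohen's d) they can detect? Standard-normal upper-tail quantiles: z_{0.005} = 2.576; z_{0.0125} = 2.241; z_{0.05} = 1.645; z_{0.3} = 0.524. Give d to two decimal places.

For two independent groups of n = 486 each: d_min = (z_{α/2} + z_β)·√(2/n).
z-sum = 2.241 + 0.524 = 2.765.
d_min = 2.765 × √(2/486) = 2.765 × 0.0642 = 0.177.

d_min ≈ 0.18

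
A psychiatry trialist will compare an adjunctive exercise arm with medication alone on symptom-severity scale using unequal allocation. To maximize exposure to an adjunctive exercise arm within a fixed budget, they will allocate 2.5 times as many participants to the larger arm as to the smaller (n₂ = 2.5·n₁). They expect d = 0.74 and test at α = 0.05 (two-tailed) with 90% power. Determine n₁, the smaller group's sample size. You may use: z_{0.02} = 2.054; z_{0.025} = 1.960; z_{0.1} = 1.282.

n₁ = 27

With allocation ratio k = n₂/n₁ = 2.5, Var(x̄₁−x̄₂) = σ²(1/n₁ + 1/(k·n₁)) = σ²·(k+1)/(k·n₁).
So n₁ = (1 + 1/k)·((z_{α/2} + z_β)/d)² = 1.400 × (3.242/0.74)².
n₁ = 1.400 × 19.19 = 26.9.
Round up: n₁ = 27, giving n₂ = ⌈2.5 × 27⌉ = ⌈67.5⌉ = 68.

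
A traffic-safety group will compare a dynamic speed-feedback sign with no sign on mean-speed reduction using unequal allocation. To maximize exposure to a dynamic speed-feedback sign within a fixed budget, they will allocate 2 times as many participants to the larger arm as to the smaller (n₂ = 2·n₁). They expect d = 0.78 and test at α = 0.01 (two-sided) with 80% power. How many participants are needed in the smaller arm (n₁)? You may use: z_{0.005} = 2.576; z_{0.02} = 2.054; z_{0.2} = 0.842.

With allocation ratio k = n₂/n₁ = 2, Var(x̄₁−x̄₂) = σ²(1/n₁ + 1/(k·n₁)) = σ²·(k+1)/(k·n₁).
So n₁ = (1 + 1/k)·((z_{α/2} + z_β)/d)² = 1.500 × (3.418/0.78)².
n₁ = 1.500 × 19.20 = 28.8.
Round up: n₁ = 29, giving n₂ = 2 × 29 = 58.

n₁ = 29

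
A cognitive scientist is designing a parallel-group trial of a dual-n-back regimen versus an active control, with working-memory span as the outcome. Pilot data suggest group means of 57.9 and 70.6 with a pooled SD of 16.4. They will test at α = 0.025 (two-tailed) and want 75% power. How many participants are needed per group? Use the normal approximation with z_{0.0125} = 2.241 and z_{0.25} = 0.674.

Cohen's d = |M₁ − M₂| / SD_pooled = |57.9 − 70.6| / 16.4 = 12.7 / 16.4 = 0.774.
For two independent groups with equal n: n = 2·((z_{α/2} + z_β) / d)².
z_{α/2} + z_β = 2.241 + 0.674 = 2.915.
n = 2 × (2.915 / 0.774)² = 2 × 3.766² = 2 × 14.18 = 28.4.
Round up to the next whole participant.

n = 29 per group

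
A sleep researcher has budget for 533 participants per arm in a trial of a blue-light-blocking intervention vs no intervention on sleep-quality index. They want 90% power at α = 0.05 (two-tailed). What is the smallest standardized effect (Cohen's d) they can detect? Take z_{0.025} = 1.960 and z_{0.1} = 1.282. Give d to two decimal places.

d_min ≈ 0.20

For two independent groups of n = 533 each: d_min = (z_{α/2} + z_β)·√(2/n).
z-sum = 1.960 + 1.282 = 3.242.
d_min = 3.242 × √(2/533) = 3.242 × 0.0613 = 0.199.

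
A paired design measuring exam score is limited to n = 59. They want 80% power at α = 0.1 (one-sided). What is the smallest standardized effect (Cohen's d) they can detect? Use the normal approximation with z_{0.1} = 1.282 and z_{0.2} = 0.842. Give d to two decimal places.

For a single sample (or paired design) of n = 59: d_min = (z_{α} + z_β)/√n.
z-sum = 1.282 + 0.842 = 2.124.
d_min = 2.124 / √59 = 2.124 / 7.681 = 0.277.

d_min ≈ 0.28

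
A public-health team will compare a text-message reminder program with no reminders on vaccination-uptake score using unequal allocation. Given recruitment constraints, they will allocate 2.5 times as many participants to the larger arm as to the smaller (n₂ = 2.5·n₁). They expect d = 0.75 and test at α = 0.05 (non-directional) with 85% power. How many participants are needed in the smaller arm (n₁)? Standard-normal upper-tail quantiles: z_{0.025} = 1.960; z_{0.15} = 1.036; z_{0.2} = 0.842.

With allocation ratio k = n₂/n₁ = 2.5, Var(x̄₁−x̄₂) = σ²(1/n₁ + 1/(k·n₁)) = σ²·(k+1)/(k·n₁).
So n₁ = (1 + 1/k)·((z_{α/2} + z_β)/d)² = 1.400 × (2.996/0.75)².
n₁ = 1.400 × 15.96 = 22.3.
Round up: n₁ = 23, giving n₂ = ⌈2.5 × 23⌉ = ⌈57.5⌉ = 58.

n₁ = 23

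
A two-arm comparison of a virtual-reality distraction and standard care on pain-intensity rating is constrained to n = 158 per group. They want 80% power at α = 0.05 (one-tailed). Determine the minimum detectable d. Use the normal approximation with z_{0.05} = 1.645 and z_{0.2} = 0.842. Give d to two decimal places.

For two independent groups of n = 158 each: d_min = (z_{α} + z_β)·√(2/n).
z-sum = 1.645 + 0.842 = 2.487.
d_min = 2.487 × √(2/158) = 2.487 × 0.1125 = 0.280.

d_min ≈ 0.28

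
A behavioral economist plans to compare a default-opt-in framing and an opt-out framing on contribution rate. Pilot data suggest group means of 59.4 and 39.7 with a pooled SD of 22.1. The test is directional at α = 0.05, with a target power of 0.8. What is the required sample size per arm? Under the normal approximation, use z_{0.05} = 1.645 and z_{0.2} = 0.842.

n = 16 per group

Cohen's d = |M₁ − M₂| / SD_pooled = |59.4 − 39.7| / 22.1 = 19.7 / 22.1 = 0.891.
For two independent groups with equal n: n = 2·((z_{α} + z_β) / d)².
z_{α} + z_β = 1.645 + 0.842 = 2.487.
n = 2 × (2.487 / 0.891)² = 2 × 2.791² = 2 × 7.79 = 15.6.
Round up to the next whole participant.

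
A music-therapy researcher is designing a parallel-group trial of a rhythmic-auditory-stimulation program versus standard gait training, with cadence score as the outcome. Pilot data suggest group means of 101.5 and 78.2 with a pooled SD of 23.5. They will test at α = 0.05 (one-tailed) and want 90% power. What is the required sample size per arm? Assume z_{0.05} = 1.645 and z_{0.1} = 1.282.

Cohen's d = |M₁ − M₂| / SD_pooled = |101.5 − 78.2| / 23.5 = 23.3 / 23.5 = 0.991.
For two independent groups with equal n: n = 2·((z_{α} + z_β) / d)².
z_{α} + z_β = 1.645 + 1.282 = 2.927.
n = 2 × (2.927 / 0.991)² = 2 × 2.954² = 2 × 8.72 = 17.4.
Round up to the next whole participant.

n = 18 per group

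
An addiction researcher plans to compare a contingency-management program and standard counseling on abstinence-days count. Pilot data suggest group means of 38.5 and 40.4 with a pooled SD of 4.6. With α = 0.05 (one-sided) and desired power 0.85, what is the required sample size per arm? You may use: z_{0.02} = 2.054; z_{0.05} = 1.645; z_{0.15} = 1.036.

Cohen's d = |M₁ − M₂| / SD_pooled = |38.5 − 40.4| / 4.6 = 1.9 / 4.6 = 0.413.
For two independent groups with equal n: n = 2·((z_{α} + z_β) / d)².
z_{α} + z_β = 1.645 + 1.036 = 2.681.
n = 2 × (2.681 / 0.413)² = 2 × 6.492² = 2 × 42.14 = 84.3.
Round up to the next whole participant.

n = 85 per group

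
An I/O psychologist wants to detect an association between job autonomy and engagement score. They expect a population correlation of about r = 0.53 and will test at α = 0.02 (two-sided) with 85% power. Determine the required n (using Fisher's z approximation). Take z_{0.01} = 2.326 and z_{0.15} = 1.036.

n = 36

Fisher's z: C = ½·ln((1+r)/(1−r)) = ½·ln(3.2553) = 0.5901.
n = ((z_{α/2} + z_β)/C)² + 3.
(2.326 + 1.036) / 0.5901 = 3.362 / 0.5901 = 5.697.
n = 5.697² + 3 = 32.46 + 3 = 35.5.
Round up.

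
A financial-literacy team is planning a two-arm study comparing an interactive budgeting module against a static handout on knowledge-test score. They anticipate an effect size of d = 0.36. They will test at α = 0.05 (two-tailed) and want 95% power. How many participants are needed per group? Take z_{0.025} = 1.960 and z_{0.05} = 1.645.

n = 201 per group

For two independent groups with equal n: n = 2·((z_{α/2} + z_β) / d)².
z_{α/2} + z_β = 1.960 + 1.645 = 3.605.
n = 2 × (3.605 / 0.36)² = 2 × 10.014² = 2 × 100.28 = 200.6.
Round up to the next whole participant.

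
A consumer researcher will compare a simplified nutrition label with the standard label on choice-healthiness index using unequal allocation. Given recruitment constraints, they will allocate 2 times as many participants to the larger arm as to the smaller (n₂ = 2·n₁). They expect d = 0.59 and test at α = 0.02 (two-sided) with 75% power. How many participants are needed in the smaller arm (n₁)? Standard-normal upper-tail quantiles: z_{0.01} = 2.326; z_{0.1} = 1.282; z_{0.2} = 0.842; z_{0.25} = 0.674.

With allocation ratio k = n₂/n₁ = 2, Var(x̄₁−x̄₂) = σ²(1/n₁ + 1/(k·n₁)) = σ²·(k+1)/(k·n₁).
So n₁ = (1 + 1/k)·((z_{α/2} + z_β)/d)² = 1.500 × (3.000/0.59)².
n₁ = 1.500 × 25.85 = 38.8.
Round up: n₁ = 39, giving n₂ = 2 × 39 = 78.

n₁ = 39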